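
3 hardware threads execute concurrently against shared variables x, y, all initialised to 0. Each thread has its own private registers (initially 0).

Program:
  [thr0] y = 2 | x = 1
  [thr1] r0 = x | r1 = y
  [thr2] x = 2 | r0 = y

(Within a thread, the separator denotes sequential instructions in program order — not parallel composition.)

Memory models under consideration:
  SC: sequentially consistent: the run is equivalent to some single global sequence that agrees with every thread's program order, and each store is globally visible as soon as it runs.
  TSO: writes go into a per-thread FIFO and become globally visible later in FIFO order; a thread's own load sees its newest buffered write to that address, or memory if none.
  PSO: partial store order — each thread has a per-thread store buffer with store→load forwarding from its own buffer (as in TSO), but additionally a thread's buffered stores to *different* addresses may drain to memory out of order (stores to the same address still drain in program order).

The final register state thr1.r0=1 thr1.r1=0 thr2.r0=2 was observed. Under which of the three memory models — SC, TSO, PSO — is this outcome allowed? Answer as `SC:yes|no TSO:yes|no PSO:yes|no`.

SC:no TSO:no PSO:yes

outcome vector order: (thr1.r0,thr1.r1,thr2.r0)
SC: 10 outcomes — {000 002 020 022 120 122 200 202 220 222}
TSO: 10 outcomes — {000 002 020 022 120 122 200 202 220 222}
PSO: 12 outcomes — {000 002 020 022 100 102 120 122 200 202 220 222}
target 102 ∈ {PSO}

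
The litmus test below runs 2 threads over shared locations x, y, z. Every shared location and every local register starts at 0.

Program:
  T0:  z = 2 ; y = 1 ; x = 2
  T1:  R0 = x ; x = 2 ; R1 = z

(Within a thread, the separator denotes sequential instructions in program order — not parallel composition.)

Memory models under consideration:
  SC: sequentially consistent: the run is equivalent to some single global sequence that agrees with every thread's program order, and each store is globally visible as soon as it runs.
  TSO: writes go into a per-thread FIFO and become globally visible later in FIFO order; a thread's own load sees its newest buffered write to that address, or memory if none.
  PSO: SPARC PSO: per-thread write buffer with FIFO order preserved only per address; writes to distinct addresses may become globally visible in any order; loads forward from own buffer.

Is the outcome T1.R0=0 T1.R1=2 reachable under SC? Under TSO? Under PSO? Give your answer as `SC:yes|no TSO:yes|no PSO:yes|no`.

SC:yes TSO:yes PSO:yes

outcome vector order: (T1.R0,T1.R1)
[SC] allowed = {<0 0> <0 2> <2 2>}
[TSO] allowed = {<0 0> <0 2> <2 2>}
[PSO] allowed = {<0 0> <0 2> <2 0> <2 2>}
target <0 2> ∈ {SC,TSO,PSO}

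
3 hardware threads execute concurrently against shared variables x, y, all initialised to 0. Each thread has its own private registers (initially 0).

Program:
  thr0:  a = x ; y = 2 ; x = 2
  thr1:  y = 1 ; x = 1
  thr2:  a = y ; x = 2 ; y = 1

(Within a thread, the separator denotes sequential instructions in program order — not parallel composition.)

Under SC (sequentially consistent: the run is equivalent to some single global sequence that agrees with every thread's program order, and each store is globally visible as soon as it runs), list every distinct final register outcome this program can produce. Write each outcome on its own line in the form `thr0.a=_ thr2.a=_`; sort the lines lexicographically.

thr0.a=0 thr2.a=0
thr0.a=0 thr2.a=1
thr0.a=0 thr2.a=2
thr0.a=1 thr2.a=0
thr0.a=1 thr2.a=1
thr0.a=1 thr2.a=2
thr0.a=2 thr2.a=0
thr0.a=2 thr2.a=1

outcome vector order: (thr0.a,thr2.a)
|SC outcomes| = 8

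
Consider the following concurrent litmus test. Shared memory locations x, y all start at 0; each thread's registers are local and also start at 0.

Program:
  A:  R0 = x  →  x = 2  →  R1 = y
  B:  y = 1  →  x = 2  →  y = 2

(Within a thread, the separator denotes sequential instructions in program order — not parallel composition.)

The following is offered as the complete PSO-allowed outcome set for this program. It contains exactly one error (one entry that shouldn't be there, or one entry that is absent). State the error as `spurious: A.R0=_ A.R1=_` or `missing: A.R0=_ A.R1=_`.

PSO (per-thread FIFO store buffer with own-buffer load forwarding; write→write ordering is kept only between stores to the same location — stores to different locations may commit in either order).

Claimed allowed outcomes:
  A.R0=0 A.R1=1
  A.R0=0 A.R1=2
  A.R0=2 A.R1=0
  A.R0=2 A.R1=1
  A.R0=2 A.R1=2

missing: A.R0=0 A.R1=0

outcome vector order: (A.R0,A.R1)
under PSO → (0,0), (0,1), (0,2), (2,0), (2,1), (2,2)
PSO∖claimed = {(0,0)}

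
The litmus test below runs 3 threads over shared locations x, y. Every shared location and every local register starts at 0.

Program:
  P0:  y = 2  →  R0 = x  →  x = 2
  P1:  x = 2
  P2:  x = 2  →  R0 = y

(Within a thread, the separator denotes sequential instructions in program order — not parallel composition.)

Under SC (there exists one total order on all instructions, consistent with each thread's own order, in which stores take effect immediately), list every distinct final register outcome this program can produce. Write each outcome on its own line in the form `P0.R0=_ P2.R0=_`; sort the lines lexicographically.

P0.R0=0 P2.R0=2
P0.R0=2 P2.R0=0
P0.R0=2 P2.R0=2

outcome vector order: (P0.R0,P2.R0)
|SC outcomes| = 3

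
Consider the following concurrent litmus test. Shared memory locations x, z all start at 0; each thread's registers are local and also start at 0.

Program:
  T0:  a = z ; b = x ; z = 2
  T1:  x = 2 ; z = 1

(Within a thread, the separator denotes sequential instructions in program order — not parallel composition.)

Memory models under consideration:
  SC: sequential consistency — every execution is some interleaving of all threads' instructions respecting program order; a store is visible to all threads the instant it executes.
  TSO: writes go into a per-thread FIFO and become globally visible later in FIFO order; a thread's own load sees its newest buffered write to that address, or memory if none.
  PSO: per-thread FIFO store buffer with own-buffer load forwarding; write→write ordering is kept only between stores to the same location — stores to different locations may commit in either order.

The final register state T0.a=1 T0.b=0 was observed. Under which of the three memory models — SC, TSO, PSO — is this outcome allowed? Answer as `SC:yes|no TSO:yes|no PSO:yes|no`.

SC:no TSO:no PSO:yes

outcome vector order: (T0.a,T0.b)
[SC] allowed = {00 02 12}
[TSO] allowed = {00 02 12}
[PSO] allowed = {00 02 10 12}
target 10 ∈ {PSO}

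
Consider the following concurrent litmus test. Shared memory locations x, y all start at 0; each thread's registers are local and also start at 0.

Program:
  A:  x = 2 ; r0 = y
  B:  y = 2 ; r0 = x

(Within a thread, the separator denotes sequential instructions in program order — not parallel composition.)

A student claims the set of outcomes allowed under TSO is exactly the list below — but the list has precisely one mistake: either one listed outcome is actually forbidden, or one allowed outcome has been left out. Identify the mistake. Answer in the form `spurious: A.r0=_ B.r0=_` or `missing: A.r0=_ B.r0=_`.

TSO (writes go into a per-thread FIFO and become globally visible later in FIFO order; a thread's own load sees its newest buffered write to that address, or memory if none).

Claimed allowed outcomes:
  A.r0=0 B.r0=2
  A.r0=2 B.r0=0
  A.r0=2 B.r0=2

outcome vector order: (A.r0,B.r0)
under TSO → 0/0; 0/2; 2/0; 2/2
TSO∖claimed = {0/0}

missing: A.r0=0 B.r0=0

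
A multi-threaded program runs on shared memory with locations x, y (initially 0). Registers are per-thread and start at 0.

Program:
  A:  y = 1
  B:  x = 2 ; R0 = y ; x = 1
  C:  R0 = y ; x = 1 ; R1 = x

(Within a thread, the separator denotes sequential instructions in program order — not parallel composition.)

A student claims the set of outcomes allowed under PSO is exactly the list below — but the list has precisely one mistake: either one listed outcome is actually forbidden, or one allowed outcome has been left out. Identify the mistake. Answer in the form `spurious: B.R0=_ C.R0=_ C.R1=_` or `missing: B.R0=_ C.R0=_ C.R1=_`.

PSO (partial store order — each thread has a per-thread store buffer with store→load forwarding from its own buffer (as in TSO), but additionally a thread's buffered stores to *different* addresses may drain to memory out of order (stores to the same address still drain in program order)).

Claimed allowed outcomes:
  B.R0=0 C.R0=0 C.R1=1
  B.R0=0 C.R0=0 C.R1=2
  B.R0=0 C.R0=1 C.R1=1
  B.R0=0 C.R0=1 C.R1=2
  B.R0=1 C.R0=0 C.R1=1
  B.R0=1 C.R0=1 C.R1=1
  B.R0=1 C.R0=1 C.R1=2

missing: B.R0=1 C.R0=0 C.R1=2

outcome vector order: (B.R0,C.R0,C.R1)
[PSO] allowed = {(0,0,1); (0,0,2); (0,1,1); (0,1,2); (1,0,1); (1,0,2); (1,1,1); (1,1,2)}
PSO∖claimed = {(1,0,2)}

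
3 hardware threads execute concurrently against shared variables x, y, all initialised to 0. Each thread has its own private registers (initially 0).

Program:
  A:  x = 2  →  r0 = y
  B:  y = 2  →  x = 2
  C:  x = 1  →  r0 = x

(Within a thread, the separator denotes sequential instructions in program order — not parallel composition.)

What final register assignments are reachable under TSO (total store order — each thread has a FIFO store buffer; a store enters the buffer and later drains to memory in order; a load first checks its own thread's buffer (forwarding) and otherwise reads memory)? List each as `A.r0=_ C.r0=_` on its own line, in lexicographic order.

A.r0=0 C.r0=1
A.r0=0 C.r0=2
A.r0=2 C.r0=1
A.r0=2 C.r0=2

outcome vector order: (A.r0,C.r0)
|TSO outcomes| = 4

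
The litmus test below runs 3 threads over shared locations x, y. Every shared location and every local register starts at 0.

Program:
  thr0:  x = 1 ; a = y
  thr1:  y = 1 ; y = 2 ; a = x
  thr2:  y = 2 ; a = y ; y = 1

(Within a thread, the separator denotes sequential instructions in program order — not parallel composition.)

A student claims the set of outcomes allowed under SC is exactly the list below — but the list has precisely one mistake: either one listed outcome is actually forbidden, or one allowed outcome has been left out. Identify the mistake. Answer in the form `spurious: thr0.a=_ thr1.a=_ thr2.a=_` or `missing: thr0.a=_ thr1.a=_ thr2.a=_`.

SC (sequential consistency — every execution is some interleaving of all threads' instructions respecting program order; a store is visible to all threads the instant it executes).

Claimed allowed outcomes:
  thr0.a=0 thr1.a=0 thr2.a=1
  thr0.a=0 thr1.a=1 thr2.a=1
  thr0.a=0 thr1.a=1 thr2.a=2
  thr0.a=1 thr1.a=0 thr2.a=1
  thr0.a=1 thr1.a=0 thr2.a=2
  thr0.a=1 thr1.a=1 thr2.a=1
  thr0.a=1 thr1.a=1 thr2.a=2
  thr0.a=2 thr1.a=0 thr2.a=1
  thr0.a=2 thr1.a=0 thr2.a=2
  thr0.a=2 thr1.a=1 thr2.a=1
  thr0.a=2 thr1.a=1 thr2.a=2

spurious: thr0.a=0 thr1.a=0 thr2.a=1

outcome vector order: (thr0.a,thr1.a,thr2.a)
SC: 10 outcomes — {(0,1,1) (0,1,2) (1,0,1) (1,0,2) (1,1,1) (1,1,2) (2,0,1) (2,0,2) (2,1,1) (2,1,2)}
claimed∖SC = {(0,0,1)}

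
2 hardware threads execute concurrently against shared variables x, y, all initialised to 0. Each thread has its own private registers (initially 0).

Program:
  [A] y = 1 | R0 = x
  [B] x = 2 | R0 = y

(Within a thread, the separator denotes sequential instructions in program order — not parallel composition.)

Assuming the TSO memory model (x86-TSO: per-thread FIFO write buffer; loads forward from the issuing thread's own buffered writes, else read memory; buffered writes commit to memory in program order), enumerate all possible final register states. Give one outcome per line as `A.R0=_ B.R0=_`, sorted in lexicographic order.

outcome vector order: (A.R0,B.R0)
|TSO outcomes| = 4

A.R0=0 B.R0=0
A.R0=0 B.R0=1
A.R0=2 B.R0=0
A.R0=2 B.R0=1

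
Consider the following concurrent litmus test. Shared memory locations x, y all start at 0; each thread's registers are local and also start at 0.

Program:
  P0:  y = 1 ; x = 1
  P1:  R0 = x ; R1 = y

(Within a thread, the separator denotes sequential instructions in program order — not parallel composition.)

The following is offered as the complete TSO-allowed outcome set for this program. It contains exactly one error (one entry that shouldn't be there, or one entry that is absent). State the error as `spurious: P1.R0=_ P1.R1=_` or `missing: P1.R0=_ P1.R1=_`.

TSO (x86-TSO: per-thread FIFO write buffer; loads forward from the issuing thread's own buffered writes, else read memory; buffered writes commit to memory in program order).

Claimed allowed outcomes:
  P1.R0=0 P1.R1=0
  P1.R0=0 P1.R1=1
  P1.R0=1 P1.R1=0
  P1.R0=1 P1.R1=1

outcome vector order: (P1.R0,P1.R1)
TSO (3): 00 01 11
claimed∖TSO = {10}

spurious: P1.R0=1 P1.R1=0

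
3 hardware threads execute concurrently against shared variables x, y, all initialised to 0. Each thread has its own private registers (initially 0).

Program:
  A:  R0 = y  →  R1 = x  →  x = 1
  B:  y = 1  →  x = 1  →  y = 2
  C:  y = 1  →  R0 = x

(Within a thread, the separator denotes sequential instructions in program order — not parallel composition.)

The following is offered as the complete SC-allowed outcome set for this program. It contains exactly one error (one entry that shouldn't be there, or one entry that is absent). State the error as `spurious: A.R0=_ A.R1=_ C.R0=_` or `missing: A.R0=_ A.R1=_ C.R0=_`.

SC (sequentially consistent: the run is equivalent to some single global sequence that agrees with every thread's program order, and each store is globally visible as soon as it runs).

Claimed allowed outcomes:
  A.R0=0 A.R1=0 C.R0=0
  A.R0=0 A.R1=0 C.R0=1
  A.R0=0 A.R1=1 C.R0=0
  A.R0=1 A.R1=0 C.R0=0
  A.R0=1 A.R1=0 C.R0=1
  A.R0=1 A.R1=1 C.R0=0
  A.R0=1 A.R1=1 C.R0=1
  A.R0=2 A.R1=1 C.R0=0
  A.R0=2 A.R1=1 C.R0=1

outcome vector order: (A.R0,A.R1,C.R0)
[SC] allowed = {0/0/0; 0/0/1; 0/1/0; 0/1/1; 1/0/0; 1/0/1; 1/1/0; 1/1/1; 2/1/0; 2/1/1}
SC∖claimed = {0/1/1}

missing: A.R0=0 A.R1=1 C.R0=1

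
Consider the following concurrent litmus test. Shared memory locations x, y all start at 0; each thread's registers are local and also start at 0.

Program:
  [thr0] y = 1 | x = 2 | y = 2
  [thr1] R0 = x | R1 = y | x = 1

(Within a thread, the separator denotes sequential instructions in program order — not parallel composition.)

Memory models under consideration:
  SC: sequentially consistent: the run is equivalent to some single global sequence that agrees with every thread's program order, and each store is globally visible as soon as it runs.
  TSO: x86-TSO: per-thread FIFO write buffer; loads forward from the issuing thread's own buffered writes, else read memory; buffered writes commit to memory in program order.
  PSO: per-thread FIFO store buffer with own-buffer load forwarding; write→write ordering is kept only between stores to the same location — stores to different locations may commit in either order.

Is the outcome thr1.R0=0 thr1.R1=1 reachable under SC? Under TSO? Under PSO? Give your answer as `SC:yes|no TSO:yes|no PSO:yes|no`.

SC:yes TSO:yes PSO:yes

outcome vector order: (thr1.R0,thr1.R1)
[SC] allowed = {0/0 0/1 0/2 2/1 2/2}
[TSO] allowed = {0/0 0/1 0/2 2/1 2/2}
[PSO] allowed = {0/0 0/1 0/2 2/0 2/1 2/2}
target 0/1 ∈ {SC,TSO,PSO}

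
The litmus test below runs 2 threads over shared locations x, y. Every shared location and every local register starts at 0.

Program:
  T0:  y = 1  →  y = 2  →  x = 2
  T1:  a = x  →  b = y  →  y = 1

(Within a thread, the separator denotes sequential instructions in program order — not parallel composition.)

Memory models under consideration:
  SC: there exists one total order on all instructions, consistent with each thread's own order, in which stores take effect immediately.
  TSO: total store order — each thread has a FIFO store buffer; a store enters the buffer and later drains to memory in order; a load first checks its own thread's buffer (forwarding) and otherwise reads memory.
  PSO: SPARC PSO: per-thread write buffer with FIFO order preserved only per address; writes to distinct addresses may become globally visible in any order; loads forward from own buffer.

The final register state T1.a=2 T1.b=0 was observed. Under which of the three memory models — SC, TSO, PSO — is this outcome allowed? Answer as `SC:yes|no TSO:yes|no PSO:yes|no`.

SC:no TSO:no PSO:yes

outcome vector order: (T1.a,T1.b)
SC: 4 outcomes — {00 01 02 22}
TSO: 4 outcomes — {00 01 02 22}
PSO: 6 outcomes — {00 01 02 20 21 22}
target 20 ∈ {PSO}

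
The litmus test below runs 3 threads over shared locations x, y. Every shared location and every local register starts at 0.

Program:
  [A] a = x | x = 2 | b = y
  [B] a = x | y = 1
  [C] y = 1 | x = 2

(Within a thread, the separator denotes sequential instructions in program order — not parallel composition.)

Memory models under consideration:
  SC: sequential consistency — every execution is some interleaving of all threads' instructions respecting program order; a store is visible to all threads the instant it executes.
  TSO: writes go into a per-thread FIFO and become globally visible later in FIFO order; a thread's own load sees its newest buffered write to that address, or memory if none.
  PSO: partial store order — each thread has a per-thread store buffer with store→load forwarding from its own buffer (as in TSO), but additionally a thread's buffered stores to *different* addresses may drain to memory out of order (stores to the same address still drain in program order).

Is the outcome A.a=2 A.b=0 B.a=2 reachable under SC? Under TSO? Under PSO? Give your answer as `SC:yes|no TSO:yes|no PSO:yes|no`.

SC:no TSO:no PSO:yes

outcome vector order: (A.a,A.b,B.a)
SC (6): 0/0/0 0/0/2 0/1/0 0/1/2 2/1/0 2/1/2
TSO (6): 0/0/0 0/0/2 0/1/0 0/1/2 2/1/0 2/1/2
PSO (8): 0/0/0 0/0/2 0/1/0 0/1/2 2/0/0 2/0/2 2/1/0 2/1/2
target 2/0/2 ∈ {PSO}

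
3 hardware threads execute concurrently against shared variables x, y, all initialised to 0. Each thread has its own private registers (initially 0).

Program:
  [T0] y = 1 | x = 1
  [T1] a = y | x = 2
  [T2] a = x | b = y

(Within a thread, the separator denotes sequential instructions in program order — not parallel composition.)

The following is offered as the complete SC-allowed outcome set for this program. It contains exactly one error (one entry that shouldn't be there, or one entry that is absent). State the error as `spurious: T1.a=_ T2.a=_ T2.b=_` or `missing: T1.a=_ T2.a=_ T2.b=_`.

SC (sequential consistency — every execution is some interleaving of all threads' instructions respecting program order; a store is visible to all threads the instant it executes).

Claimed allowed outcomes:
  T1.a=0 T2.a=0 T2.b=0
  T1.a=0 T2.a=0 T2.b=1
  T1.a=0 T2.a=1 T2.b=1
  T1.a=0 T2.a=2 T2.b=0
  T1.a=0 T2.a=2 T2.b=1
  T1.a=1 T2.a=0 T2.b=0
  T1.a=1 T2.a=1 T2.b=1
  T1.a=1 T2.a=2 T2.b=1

missing: T1.a=1 T2.a=0 T2.b=1

outcome vector order: (T1.a,T2.a,T2.b)
SC: 9 outcomes — {(0,0,0) (0,0,1) (0,1,1) (0,2,0) (0,2,1) (1,0,0) (1,0,1) (1,1,1) (1,2,1)}
SC∖claimed = {(1,0,1)}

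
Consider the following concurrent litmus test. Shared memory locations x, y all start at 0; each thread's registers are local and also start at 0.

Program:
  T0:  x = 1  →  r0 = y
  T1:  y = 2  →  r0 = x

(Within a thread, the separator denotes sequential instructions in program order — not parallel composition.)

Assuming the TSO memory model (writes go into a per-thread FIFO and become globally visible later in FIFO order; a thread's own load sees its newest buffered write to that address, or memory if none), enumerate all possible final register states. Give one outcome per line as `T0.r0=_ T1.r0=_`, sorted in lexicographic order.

T0.r0=0 T1.r0=0
T0.r0=0 T1.r0=1
T0.r0=2 T1.r0=0
T0.r0=2 T1.r0=1

outcome vector order: (T0.r0,T1.r0)
|TSO outcomes| = 4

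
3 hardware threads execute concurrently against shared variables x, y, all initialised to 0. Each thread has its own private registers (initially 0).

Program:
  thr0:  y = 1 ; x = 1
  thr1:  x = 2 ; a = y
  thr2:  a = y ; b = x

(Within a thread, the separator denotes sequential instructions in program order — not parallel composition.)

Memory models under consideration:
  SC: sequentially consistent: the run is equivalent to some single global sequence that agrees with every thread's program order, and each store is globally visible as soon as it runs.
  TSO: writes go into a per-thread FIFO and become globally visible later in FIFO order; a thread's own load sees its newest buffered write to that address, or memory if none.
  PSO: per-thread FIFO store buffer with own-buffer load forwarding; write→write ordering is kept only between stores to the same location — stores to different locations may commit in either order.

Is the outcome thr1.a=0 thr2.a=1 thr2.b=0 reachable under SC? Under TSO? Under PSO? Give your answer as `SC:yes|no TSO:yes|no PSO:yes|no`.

SC:no TSO:yes PSO:yes

outcome vector order: (thr1.a,thr2.a,thr2.b)
[SC] allowed = {000 001 002 011 012 100 101 102 110 111 112}
[TSO] allowed = {000 001 002 010 011 012 100 101 102 110 111 112}
[PSO] allowed = {000 001 002 010 011 012 100 101 102 110 111 112}
target 010 ∈ {TSO,PSO}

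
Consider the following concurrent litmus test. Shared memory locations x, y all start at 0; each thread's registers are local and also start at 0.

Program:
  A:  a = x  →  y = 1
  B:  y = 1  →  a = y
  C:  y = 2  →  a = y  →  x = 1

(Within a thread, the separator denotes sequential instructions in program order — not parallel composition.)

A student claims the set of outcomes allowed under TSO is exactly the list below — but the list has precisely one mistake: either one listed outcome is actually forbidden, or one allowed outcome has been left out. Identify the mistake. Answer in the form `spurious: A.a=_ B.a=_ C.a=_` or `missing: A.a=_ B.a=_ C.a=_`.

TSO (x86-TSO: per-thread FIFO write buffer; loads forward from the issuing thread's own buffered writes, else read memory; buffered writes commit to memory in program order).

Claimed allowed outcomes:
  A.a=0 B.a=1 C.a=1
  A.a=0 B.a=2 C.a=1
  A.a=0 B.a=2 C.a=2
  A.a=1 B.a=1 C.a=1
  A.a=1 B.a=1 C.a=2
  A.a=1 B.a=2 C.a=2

missing: A.a=0 B.a=1 C.a=2

outcome vector order: (A.a,B.a,C.a)
[TSO] allowed = {0/1/1 0/1/2 0/2/1 0/2/2 1/1/1 1/1/2 1/2/2}
TSO∖claimed = {0/1/2}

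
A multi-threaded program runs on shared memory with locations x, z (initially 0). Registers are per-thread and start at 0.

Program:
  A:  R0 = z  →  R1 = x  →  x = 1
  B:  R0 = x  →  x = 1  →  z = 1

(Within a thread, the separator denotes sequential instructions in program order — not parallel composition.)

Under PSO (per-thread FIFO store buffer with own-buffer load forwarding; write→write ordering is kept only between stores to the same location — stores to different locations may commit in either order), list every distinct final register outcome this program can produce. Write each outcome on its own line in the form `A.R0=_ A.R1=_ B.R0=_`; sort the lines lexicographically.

outcome vector order: (A.R0,A.R1,B.R0)
|PSO outcomes| = 5

A.R0=0 A.R1=0 B.R0=0
A.R0=0 A.R1=0 B.R0=1
A.R0=0 A.R1=1 B.R0=0
A.R0=1 A.R1=0 B.R0=0
A.R0=1 A.R1=1 B.R0=0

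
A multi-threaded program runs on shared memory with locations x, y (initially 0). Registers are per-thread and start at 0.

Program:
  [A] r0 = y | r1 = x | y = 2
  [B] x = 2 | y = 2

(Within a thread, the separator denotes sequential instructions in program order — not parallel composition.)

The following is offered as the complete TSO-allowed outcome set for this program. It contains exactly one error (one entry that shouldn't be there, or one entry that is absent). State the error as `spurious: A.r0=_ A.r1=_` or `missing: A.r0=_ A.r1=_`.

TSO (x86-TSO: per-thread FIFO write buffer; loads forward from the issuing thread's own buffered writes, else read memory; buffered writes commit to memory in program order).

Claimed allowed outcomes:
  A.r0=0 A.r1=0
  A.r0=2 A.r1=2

outcome vector order: (A.r0,A.r1)
TSO: 3 outcomes — {<0 0>, <0 2>, <2 2>}
TSO∖claimed = {<0 2>}

missing: A.r0=0 A.r1=2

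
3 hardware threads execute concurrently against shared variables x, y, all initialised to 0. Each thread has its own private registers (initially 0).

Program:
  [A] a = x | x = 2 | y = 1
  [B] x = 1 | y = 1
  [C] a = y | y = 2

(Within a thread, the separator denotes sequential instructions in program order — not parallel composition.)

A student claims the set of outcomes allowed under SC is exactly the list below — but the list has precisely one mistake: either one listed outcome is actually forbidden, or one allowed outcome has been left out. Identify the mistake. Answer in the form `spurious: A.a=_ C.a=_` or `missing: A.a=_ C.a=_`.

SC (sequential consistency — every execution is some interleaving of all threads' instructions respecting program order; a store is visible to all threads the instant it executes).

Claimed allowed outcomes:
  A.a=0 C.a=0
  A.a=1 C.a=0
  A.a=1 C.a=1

missing: A.a=0 C.a=1

outcome vector order: (A.a,C.a)
[SC] allowed = {0/0; 0/1; 1/0; 1/1}
SC∖claimed = {0/1}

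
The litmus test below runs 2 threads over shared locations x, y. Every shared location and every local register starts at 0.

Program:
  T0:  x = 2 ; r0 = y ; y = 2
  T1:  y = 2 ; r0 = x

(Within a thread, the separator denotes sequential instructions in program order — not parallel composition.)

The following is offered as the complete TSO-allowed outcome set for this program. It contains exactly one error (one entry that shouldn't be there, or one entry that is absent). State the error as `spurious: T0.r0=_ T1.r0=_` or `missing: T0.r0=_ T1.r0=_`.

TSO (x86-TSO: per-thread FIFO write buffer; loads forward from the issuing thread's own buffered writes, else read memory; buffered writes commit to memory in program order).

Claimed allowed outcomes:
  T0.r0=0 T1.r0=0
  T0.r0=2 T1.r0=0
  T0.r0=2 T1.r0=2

missing: T0.r0=0 T1.r0=2

outcome vector order: (T0.r0,T1.r0)
under TSO → <0 0>; <0 2>; <2 0>; <2 2>
TSO∖claimed = {<0 2>}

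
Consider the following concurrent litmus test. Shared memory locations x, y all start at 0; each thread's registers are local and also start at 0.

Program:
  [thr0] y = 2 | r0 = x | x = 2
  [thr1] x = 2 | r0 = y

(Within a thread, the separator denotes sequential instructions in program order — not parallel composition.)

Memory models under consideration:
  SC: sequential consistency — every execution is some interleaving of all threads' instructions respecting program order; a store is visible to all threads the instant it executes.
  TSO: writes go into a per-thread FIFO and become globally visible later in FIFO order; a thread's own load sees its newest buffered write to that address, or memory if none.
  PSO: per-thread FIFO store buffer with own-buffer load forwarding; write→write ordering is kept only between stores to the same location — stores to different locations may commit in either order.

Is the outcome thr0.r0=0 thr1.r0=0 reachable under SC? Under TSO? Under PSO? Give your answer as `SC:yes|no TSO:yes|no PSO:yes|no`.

SC:no TSO:yes PSO:yes

outcome vector order: (thr0.r0,thr1.r0)
[SC] allowed = {02; 20; 22}
[TSO] allowed = {00; 02; 20; 22}
[PSO] allowed = {00; 02; 20; 22}
target 00 ∈ {TSO,PSO}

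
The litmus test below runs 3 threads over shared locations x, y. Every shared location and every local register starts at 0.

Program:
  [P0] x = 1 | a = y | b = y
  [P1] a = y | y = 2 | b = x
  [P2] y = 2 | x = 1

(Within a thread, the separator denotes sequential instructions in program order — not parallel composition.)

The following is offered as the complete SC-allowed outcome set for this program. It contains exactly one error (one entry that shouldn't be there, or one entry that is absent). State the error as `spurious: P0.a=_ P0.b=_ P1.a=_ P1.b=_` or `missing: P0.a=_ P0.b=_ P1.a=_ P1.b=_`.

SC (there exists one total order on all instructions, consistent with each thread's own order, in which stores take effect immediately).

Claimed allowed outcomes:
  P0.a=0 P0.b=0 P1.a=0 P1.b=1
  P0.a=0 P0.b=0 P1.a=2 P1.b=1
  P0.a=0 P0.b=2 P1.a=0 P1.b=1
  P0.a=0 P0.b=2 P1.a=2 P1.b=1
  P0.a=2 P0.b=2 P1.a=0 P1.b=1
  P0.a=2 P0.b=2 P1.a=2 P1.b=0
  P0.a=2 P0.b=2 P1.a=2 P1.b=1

outcome vector order: (P0.a,P0.b,P1.a,P1.b)
under SC → (0,0,0,1) (0,0,2,1) (0,2,0,1) (0,2,2,1) (2,2,0,0) (2,2,0,1) (2,2,2,0) (2,2,2,1)
SC∖claimed = {(2,2,0,0)}

missing: P0.a=2 P0.b=2 P1.a=0 P1.b=0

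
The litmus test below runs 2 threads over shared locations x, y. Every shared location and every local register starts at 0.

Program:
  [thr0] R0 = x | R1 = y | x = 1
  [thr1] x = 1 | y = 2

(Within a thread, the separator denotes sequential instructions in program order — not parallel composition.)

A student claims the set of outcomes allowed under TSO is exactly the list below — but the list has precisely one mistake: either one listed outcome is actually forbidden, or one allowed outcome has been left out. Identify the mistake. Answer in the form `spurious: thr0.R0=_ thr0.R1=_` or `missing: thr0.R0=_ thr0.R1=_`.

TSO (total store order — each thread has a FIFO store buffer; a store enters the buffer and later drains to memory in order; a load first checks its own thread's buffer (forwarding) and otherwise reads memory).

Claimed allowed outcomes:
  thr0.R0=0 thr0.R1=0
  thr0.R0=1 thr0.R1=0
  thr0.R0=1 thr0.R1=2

outcome vector order: (thr0.R0,thr0.R1)
TSO (4): 0/0; 0/2; 1/0; 1/2
TSO∖claimed = {0/2}

missing: thr0.R0=0 thr0.R1=2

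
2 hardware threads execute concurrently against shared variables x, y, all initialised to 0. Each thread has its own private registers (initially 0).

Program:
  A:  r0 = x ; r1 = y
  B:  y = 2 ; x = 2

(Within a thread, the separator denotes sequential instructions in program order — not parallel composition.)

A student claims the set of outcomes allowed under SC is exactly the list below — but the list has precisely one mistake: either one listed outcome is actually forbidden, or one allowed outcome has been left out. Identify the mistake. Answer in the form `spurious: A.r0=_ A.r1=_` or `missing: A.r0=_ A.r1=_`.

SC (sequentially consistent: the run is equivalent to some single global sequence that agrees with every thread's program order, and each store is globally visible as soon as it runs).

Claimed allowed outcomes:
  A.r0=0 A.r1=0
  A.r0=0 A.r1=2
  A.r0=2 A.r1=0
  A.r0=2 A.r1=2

outcome vector order: (A.r0,A.r1)
SC (3): <0 0>; <0 2>; <2 2>
claimed∖SC = {<2 0>}

spurious: A.r0=2 A.r1=0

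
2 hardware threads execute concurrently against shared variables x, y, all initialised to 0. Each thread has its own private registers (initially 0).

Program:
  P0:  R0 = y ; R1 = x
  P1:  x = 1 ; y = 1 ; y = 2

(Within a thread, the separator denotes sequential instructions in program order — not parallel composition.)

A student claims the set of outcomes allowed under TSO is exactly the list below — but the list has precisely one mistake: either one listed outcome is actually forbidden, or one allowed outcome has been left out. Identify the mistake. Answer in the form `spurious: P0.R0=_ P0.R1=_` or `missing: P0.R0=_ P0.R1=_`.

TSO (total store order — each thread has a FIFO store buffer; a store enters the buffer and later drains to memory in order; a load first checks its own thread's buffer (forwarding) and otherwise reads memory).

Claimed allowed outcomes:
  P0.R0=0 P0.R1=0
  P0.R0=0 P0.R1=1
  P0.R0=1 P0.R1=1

missing: P0.R0=2 P0.R1=1

outcome vector order: (P0.R0,P0.R1)
TSO: 4 outcomes — {(0,0) (0,1) (1,1) (2,1)}
TSO∖claimed = {(2,1)}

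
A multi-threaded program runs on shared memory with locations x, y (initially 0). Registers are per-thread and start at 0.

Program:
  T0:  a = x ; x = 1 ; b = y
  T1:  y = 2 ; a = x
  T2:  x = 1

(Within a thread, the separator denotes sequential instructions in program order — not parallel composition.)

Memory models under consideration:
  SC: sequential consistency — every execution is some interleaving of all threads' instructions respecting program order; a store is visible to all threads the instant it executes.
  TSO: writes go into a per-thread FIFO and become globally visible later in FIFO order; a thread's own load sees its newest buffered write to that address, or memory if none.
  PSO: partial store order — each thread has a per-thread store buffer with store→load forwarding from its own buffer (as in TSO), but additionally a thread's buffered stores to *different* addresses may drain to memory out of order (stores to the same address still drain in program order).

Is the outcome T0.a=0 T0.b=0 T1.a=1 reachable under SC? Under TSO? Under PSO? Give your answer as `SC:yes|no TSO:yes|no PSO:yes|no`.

outcome vector order: (T0.a,T0.b,T1.a)
SC (6): <0 0 1> <0 2 0> <0 2 1> <1 0 1> <1 2 0> <1 2 1>
TSO (8): <0 0 0> <0 0 1> <0 2 0> <0 2 1> <1 0 0> <1 0 1> <1 2 0> <1 2 1>
PSO (8): <0 0 0> <0 0 1> <0 2 0> <0 2 1> <1 0 0> <1 0 1> <1 2 0> <1 2 1>
target <0 0 1> ∈ {SC,TSO,PSO}

SC:yes TSO:yes PSO:yes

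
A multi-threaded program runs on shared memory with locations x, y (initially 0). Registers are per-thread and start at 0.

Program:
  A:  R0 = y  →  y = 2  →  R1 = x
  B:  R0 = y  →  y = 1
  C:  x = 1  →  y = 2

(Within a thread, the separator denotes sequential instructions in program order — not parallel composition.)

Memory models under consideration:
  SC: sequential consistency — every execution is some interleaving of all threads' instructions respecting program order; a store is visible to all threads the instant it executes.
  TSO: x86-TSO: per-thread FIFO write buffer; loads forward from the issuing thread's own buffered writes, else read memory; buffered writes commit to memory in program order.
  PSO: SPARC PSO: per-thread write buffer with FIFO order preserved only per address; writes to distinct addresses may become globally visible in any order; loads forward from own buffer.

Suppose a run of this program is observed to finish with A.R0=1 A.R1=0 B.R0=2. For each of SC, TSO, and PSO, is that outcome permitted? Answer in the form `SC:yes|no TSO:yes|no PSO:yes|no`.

SC:no TSO:no PSO:yes

outcome vector order: (A.R0,A.R1,B.R0)
under SC → 0/0/0 0/0/2 0/1/0 0/1/2 1/0/0 1/1/0 1/1/2 2/1/0 2/1/2
under TSO → 0/0/0 0/0/2 0/1/0 0/1/2 1/0/0 1/1/0 1/1/2 2/1/0 2/1/2
under PSO → 0/0/0 0/0/2 0/1/0 0/1/2 1/0/0 1/0/2 1/1/0 1/1/2 2/0/0 2/0/2 2/1/0 2/1/2
target 1/0/2 ∈ {PSO}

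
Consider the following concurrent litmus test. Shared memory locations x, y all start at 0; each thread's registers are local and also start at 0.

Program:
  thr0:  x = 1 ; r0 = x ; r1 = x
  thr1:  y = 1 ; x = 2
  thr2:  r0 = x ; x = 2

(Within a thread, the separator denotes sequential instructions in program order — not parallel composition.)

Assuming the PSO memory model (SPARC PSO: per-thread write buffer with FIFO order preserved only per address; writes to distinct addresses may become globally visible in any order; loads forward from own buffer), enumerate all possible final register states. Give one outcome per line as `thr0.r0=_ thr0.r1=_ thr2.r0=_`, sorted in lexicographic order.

thr0.r0=1 thr0.r1=1 thr2.r0=0
thr0.r0=1 thr0.r1=1 thr2.r0=1
thr0.r0=1 thr0.r1=1 thr2.r0=2
thr0.r0=1 thr0.r1=2 thr2.r0=0
thr0.r0=1 thr0.r1=2 thr2.r0=1
thr0.r0=1 thr0.r1=2 thr2.r0=2
thr0.r0=2 thr0.r1=2 thr2.r0=0
thr0.r0=2 thr0.r1=2 thr2.r0=1
thr0.r0=2 thr0.r1=2 thr2.r0=2

outcome vector order: (thr0.r0,thr0.r1,thr2.r0)
|PSO outcomes| = 9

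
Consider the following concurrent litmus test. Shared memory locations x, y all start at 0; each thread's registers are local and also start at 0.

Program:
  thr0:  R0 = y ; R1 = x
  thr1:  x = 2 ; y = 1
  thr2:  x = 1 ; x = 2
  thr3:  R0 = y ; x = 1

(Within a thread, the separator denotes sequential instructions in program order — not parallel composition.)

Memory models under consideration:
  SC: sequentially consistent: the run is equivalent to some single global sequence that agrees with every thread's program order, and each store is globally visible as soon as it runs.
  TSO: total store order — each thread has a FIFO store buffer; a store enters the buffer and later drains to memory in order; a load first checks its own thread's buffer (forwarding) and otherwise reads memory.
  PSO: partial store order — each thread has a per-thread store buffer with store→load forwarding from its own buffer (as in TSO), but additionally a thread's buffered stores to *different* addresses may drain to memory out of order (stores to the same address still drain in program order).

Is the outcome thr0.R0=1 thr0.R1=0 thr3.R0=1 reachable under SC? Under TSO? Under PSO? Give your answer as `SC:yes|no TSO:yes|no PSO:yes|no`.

outcome vector order: (thr0.R0,thr0.R1,thr3.R0)
[SC] allowed = {<0 0 0> <0 0 1> <0 1 0> <0 1 1> <0 2 0> <0 2 1> <1 1 0> <1 1 1> <1 2 0> <1 2 1>}
[TSO] allowed = {<0 0 0> <0 0 1> <0 1 0> <0 1 1> <0 2 0> <0 2 1> <1 1 0> <1 1 1> <1 2 0> <1 2 1>}
[PSO] allowed = {<0 0 0> <0 0 1> <0 1 0> <0 1 1> <0 2 0> <0 2 1> <1 0 0> <1 0 1> <1 1 0> <1 1 1> <1 2 0> <1 2 1>}
target <1 0 1> ∈ {PSO}

SC:no TSO:no PSO:yes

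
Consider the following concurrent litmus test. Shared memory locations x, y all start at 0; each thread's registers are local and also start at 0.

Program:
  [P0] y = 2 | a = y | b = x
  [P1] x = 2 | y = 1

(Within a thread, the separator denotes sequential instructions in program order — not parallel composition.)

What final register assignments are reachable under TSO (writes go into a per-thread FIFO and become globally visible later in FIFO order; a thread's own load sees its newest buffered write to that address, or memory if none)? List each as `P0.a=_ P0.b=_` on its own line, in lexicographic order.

outcome vector order: (P0.a,P0.b)
|TSO outcomes| = 3

P0.a=1 P0.b=2
P0.a=2 P0.b=0
P0.a=2 P0.b=2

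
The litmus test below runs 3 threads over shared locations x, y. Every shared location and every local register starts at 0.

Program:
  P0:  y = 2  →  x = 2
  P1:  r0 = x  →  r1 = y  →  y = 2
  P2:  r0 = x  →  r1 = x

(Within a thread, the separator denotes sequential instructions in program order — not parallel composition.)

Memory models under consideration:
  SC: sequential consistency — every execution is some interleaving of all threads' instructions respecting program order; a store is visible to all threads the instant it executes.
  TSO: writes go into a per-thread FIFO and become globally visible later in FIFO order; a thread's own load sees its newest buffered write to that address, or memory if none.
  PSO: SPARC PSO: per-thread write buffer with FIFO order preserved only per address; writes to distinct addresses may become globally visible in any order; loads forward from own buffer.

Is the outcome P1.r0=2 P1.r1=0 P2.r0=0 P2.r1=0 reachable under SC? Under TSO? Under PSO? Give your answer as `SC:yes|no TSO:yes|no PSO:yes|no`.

outcome vector order: (P1.r0,P1.r1,P2.r0,P2.r1)
under SC → <0 0 0 0>, <0 0 0 2>, <0 0 2 2>, <0 2 0 0>, <0 2 0 2>, <0 2 2 2>, <2 2 0 0>, <2 2 0 2>, <2 2 2 2>
under TSO → <0 0 0 0>, <0 0 0 2>, <0 0 2 2>, <0 2 0 0>, <0 2 0 2>, <0 2 2 2>, <2 2 0 0>, <2 2 0 2>, <2 2 2 2>
under PSO → <0 0 0 0>, <0 0 0 2>, <0 0 2 2>, <0 2 0 0>, <0 2 0 2>, <0 2 2 2>, <2 0 0 0>, <2 0 0 2>, <2 0 2 2>, <2 2 0 0>, <2 2 0 2>, <2 2 2 2>
target <2 0 0 0> ∈ {PSO}

SC:no TSO:no PSO:yes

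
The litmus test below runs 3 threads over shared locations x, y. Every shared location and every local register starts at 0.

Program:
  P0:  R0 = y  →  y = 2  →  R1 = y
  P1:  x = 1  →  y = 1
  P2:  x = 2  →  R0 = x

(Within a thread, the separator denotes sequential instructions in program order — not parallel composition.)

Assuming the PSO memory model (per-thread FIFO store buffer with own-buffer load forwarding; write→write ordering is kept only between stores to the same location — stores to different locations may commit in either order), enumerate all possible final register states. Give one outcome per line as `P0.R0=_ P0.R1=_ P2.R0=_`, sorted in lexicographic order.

P0.R0=0 P0.R1=1 P2.R0=1
P0.R0=0 P0.R1=1 P2.R0=2
P0.R0=0 P0.R1=2 P2.R0=1
P0.R0=0 P0.R1=2 P2.R0=2
P0.R0=1 P0.R1=2 P2.R0=1
P0.R0=1 P0.R1=2 P2.R0=2

outcome vector order: (P0.R0,P0.R1,P2.R0)
|PSO outcomes| = 6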